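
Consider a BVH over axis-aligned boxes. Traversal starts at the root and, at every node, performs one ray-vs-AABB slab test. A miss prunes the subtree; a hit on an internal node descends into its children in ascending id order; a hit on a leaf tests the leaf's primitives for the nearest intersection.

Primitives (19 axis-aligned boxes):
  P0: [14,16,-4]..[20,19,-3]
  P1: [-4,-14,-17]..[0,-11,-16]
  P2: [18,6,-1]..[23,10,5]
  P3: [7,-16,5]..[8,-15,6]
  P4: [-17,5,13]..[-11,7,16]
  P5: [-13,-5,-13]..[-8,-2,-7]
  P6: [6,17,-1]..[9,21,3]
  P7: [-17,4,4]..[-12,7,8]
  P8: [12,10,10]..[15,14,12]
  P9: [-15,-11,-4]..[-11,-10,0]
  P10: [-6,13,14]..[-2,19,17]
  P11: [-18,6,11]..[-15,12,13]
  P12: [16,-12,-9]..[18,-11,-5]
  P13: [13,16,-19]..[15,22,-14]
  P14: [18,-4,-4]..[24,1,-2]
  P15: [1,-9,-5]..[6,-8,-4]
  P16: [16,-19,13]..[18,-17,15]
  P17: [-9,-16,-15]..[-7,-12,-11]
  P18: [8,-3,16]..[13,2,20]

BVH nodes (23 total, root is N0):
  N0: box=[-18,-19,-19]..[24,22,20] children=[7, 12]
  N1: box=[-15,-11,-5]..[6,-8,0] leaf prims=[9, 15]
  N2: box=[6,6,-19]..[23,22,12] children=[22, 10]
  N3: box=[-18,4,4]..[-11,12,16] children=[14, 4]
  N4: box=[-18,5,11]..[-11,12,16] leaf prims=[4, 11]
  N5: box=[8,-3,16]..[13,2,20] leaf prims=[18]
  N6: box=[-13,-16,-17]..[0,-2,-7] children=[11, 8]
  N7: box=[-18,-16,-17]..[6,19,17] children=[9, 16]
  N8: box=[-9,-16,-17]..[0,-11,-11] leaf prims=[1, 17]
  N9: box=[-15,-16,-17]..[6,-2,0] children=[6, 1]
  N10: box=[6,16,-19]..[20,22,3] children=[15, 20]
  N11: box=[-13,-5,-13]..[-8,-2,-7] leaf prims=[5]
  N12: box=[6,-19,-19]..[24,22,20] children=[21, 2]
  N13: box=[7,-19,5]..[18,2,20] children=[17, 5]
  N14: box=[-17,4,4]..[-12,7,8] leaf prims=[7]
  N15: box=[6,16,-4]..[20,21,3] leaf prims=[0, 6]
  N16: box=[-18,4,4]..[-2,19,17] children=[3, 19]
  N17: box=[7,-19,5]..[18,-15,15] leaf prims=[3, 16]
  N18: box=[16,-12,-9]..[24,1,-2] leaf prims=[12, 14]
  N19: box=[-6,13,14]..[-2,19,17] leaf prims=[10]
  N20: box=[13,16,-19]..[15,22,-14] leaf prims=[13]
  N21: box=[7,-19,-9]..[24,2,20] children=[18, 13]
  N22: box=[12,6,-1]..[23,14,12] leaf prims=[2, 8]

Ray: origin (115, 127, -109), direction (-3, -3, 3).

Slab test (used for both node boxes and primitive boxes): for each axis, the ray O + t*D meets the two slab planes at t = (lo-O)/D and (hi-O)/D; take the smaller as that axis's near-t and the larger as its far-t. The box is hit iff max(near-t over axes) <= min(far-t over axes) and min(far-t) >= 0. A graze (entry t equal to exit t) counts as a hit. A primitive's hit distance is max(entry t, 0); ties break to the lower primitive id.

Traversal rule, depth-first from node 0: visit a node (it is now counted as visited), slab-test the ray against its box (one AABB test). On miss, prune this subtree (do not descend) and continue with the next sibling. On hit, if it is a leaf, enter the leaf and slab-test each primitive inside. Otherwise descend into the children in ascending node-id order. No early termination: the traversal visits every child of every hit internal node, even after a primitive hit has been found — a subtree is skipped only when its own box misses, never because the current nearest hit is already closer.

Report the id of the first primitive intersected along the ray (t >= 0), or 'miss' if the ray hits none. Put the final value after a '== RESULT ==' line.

Trace the traversal:
N0 x:[91/3,133/3] y:[35,146/3] z:[30,43] -> hit [35,43], descend [7, 12]
  N7 x:[109/3,133/3] y:[36,143/3] z:[92/3,42] -> hit [109/3,42], descend [9, 16]
    N9 x:[109/3,130/3] y:[43,143/3] z:[92/3,109/3] -> miss, prune
    N16 x:[39,133/3] y:[36,41] z:[113/3,42] -> hit [39,41], descend [3, 19]
      N3 x:[42,133/3] y:[115/3,41] z:[113/3,125/3] -> miss, prune
      N19 x:[39,121/3] y:[36,38] z:[41,42] -> miss, prune
  N12 x:[91/3,109/3] y:[35,146/3] z:[30,43] -> hit [35,109/3], descend [2, 21]
    N2 x:[92/3,109/3] y:[35,121/3] z:[30,121/3] -> hit [35,109/3], descend [10, 22]
      N10 x:[95/3,109/3] y:[35,37] z:[30,112/3] -> hit [35,109/3], descend [15, 20]
        N15 x:[95/3,109/3] y:[106/3,37] z:[35,112/3] -> hit [106/3,109/3] leaf, test {P0(miss), P6@t=36}
        N20 x:[100/3,34] y:[35,37] z:[30,95/3] -> miss, prune
      N22 x:[92/3,103/3] y:[113/3,121/3] z:[36,121/3] -> miss, prune
    N21 x:[91/3,36] y:[125/3,146/3] z:[100/3,43] -> miss, prune

Visited [0, 7, 9, 16, 3, 19, 12, 2, 10, 15, 20, 22, 21]. Tests: 13 box, 1 leaf. Nearest: P6.

== RESULT ==
6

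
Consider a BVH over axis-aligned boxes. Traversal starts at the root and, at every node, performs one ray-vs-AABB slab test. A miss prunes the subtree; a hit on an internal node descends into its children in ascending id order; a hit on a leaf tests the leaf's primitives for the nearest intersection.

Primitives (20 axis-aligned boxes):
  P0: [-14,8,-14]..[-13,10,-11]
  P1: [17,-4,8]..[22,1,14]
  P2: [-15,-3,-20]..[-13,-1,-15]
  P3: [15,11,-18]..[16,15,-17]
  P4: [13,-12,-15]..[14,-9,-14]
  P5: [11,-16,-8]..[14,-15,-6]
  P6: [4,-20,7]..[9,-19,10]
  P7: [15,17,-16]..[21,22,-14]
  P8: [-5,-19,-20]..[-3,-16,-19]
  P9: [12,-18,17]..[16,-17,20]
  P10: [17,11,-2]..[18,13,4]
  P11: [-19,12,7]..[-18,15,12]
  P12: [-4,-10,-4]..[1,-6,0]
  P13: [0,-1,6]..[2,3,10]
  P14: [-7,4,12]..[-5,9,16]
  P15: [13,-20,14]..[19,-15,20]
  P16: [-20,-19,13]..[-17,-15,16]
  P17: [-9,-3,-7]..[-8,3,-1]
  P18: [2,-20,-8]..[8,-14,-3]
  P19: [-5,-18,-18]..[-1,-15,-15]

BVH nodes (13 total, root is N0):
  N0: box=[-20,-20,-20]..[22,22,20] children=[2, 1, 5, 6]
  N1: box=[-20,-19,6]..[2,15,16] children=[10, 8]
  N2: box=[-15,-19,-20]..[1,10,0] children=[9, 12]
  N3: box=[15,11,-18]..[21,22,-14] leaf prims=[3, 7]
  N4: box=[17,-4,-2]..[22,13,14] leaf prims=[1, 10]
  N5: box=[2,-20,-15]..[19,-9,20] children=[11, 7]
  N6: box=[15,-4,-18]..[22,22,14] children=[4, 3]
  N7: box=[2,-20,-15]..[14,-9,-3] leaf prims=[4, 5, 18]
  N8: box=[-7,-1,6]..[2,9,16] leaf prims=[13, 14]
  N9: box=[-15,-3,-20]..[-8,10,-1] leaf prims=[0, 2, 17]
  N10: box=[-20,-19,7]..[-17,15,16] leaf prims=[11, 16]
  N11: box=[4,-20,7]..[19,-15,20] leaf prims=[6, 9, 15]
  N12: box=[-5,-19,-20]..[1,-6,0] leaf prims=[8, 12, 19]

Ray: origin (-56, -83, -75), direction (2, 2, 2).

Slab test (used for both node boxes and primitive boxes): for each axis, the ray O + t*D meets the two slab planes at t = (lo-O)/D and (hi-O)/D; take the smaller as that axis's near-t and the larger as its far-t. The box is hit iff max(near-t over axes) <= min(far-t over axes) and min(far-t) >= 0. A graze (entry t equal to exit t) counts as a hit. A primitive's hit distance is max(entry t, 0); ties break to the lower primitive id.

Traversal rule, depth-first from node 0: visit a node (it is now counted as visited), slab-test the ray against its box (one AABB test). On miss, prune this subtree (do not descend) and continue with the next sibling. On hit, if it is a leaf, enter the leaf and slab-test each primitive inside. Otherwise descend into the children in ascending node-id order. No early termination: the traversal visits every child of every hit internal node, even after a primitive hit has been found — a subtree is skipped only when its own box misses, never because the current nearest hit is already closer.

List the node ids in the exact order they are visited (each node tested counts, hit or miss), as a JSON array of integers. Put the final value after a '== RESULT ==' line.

Traverse from the root:
N0 x:[18,39] y:[63/2,105/2] z:[55/2,95/2] -> hit [63/2,39], descend [1, 2, 5, 6]
  N1 x:[18,29] y:[32,49] z:[81/2,91/2] -> miss, prune
  N2 x:[41/2,57/2] y:[32,93/2] z:[55/2,75/2] -> miss, prune
  N5 x:[29,75/2] y:[63/2,37] z:[30,95/2] -> hit [63/2,37], descend [7, 11]
    N7 x:[29,35] y:[63/2,37] z:[30,36] -> hit [63/2,35] leaf, test {P4(miss), P5@t=67/2, P18(miss)}
    N11 x:[30,75/2] y:[63/2,34] z:[41,95/2] -> miss, prune
  N6 x:[71/2,39] y:[79/2,105/2] z:[57/2,89/2] -> miss, prune

7 AABB tests over nodes [0, 1, 2, 5, 7, 11, 6]; 1 leaf entered; closest P5.

== RESULT ==
[0, 1, 2, 5, 7, 11, 6]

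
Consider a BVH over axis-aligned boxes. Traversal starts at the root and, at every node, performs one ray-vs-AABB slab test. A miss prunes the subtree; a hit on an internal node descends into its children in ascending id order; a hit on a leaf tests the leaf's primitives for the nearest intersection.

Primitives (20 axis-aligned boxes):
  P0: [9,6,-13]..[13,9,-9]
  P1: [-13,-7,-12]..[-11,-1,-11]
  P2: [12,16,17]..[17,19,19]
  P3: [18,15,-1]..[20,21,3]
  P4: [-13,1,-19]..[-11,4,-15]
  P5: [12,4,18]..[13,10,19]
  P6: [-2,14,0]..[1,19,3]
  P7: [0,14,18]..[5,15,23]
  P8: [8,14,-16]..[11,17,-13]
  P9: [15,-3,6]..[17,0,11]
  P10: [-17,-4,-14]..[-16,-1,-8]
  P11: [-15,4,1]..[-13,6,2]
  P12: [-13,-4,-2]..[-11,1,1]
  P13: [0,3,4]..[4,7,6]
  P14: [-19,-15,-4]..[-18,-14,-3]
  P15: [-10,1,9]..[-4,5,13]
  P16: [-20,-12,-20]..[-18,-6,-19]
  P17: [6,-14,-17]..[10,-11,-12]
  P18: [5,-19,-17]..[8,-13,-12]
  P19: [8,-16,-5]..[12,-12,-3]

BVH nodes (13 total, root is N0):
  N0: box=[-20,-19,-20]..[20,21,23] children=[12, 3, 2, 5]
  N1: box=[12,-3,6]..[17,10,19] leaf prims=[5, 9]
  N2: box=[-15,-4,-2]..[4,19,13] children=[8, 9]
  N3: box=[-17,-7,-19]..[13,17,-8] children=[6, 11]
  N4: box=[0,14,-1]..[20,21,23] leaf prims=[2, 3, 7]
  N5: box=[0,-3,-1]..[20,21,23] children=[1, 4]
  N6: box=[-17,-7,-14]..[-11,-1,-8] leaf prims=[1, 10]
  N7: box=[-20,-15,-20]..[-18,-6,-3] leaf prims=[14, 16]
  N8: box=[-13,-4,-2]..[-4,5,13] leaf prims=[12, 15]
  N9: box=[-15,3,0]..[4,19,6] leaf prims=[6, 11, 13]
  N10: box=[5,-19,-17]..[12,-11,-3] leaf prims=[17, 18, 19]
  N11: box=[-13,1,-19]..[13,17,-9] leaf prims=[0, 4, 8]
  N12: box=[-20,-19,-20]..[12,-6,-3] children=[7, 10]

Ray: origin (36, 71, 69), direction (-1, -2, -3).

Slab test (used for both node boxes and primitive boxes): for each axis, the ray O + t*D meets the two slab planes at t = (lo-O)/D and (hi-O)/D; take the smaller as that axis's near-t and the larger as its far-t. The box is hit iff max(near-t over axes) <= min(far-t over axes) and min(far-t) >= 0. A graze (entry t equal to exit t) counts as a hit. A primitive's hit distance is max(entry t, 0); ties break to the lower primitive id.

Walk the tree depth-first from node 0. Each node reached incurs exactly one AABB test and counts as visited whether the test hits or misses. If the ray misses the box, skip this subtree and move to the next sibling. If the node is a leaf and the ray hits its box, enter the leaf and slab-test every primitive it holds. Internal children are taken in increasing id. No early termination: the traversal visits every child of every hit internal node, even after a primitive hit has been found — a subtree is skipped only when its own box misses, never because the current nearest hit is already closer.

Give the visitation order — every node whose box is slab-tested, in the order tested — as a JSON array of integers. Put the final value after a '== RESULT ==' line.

Walk:
N0 x:[16,56] y:[25,45] z:[46/3,89/3] -> hit [25,89/3], descend [2, 3, 5, 12]
  N2 x:[32,51] y:[26,75/2] z:[56/3,71/3] -> miss, prune
  N3 x:[23,53] y:[27,39] z:[77/3,88/3] -> hit [27,88/3], descend [6, 11]
    N6 x:[47,53] y:[36,39] z:[77/3,83/3] -> miss, prune
    N11 x:[23,49] y:[27,35] z:[26,88/3] -> hit [27,88/3] leaf, test {P0(miss), P4(miss), P8@t=82/3}
  N5 x:[16,36] y:[25,37] z:[46/3,70/3] -> miss, prune
  N12 x:[24,56] y:[77/2,45] z:[24,89/3] -> miss, prune

7 AABB tests over nodes [0, 2, 3, 6, 11, 5, 12]; 1 leaf entered; closest P8.

== RESULT ==
[0, 2, 3, 6, 11, 5, 12]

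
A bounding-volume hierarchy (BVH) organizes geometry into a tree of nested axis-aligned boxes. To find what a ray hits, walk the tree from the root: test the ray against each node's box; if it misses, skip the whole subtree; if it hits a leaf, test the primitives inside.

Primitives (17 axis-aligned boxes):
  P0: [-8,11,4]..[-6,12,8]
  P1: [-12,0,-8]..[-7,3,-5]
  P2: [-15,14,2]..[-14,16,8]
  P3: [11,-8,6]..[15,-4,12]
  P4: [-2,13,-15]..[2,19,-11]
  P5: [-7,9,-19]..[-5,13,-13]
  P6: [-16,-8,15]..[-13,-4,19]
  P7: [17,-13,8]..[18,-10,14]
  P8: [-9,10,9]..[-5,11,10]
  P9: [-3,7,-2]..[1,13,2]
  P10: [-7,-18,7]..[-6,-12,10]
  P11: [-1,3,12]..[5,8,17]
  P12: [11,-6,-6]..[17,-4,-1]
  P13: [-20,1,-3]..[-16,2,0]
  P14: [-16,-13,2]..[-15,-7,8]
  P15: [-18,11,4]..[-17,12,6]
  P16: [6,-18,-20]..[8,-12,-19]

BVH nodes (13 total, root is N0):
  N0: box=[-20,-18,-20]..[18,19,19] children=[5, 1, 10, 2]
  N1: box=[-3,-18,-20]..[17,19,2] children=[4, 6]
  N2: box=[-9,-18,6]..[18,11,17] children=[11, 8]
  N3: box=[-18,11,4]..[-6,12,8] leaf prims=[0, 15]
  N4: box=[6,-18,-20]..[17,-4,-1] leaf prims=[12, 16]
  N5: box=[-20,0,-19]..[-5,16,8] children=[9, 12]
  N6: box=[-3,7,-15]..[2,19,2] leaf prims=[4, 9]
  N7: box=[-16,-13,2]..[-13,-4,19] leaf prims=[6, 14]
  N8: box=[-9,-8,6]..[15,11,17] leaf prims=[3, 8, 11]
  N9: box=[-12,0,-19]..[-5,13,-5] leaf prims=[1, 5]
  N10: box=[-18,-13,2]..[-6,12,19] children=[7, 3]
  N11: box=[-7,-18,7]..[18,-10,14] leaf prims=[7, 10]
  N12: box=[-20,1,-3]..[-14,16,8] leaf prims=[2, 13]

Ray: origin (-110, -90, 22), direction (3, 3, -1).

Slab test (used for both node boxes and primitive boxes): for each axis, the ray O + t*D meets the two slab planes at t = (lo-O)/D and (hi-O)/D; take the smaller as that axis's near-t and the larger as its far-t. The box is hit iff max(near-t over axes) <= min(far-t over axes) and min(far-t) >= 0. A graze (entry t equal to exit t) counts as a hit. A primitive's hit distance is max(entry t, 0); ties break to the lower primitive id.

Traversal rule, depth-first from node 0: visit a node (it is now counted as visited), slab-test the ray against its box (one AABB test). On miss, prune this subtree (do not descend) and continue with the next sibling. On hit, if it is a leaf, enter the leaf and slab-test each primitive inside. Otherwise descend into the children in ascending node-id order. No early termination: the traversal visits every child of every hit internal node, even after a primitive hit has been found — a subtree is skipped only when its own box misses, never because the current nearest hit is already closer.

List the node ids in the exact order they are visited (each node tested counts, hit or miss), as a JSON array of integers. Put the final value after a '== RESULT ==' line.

Trace the traversal:
N0 x:[30,128/3] y:[24,109/3] z:[3,42] -> hit [30,109/3], descend [1, 2, 5, 10]
  N1 x:[107/3,127/3] y:[24,109/3] z:[20,42] -> hit [107/3,109/3], descend [4, 6]
    N4 x:[116/3,127/3] y:[24,86/3] z:[23,42] -> miss, prune
    N6 x:[107/3,112/3] y:[97/3,109/3] z:[20,37] -> hit [107/3,109/3] leaf, test {P4@t=36, P9(miss)}
  N2 x:[101/3,128/3] y:[24,101/3] z:[5,16] -> miss, prune
  N5 x:[30,35] y:[30,106/3] z:[14,41] -> hit [30,35], descend [9, 12]
    N9 x:[98/3,35] y:[30,103/3] z:[27,41] -> hit [98/3,103/3] leaf, test {P1(miss), P5(miss)}
    N12 x:[30,32] y:[91/3,106/3] z:[14,25] -> miss, prune
  N10 x:[92/3,104/3] y:[77/3,34] z:[3,20] -> miss, prune

Visited [0, 1, 4, 6, 2, 5, 9, 12, 10]. Tests: 9 box, 2 leaf. Nearest: P4.

== RESULT ==
[0, 1, 4, 6, 2, 5, 9, 12, 10]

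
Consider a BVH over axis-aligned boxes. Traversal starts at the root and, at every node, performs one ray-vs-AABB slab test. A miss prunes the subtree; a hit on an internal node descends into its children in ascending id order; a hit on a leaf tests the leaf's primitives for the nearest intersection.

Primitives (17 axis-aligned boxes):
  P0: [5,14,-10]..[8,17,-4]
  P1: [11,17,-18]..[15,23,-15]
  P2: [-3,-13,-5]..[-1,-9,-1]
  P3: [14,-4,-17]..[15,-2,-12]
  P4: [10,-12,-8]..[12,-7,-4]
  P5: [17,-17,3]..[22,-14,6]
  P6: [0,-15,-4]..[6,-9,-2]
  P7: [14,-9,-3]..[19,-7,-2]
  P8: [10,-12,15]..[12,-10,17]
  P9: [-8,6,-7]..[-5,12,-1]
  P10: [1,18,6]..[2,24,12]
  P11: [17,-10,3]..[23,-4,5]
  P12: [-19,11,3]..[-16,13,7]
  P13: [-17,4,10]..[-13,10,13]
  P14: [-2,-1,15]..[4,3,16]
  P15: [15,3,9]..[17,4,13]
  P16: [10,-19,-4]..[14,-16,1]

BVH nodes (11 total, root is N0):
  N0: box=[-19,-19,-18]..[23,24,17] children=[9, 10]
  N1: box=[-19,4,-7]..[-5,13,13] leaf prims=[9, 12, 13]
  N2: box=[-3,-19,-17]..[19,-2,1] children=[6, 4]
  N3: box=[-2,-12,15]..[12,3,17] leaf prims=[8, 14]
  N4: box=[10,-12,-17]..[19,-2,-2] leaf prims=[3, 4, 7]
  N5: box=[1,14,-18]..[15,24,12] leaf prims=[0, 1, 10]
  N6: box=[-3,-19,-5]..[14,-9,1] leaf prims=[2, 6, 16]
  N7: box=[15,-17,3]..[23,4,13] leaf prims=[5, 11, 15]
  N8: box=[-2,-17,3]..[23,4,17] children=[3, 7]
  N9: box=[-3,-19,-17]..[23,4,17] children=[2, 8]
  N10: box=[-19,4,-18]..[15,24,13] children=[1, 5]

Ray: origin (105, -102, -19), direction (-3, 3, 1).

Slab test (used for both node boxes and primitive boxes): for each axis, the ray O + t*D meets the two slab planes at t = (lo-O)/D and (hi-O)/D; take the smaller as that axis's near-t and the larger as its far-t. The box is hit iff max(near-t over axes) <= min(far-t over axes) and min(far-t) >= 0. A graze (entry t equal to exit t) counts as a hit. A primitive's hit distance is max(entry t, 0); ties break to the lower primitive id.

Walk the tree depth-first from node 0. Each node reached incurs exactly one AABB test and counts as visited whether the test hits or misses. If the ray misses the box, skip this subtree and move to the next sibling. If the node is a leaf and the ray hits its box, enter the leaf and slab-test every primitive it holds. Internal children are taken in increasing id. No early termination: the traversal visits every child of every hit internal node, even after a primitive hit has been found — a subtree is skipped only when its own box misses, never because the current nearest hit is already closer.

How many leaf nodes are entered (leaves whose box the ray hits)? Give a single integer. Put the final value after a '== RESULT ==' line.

Trace the traversal:
N0 x:[82/3,124/3] y:[83/3,42] z:[1,36] -> hit [83/3,36], descend [9, 10]
  N9 x:[82/3,36] y:[83/3,106/3] z:[2,36] -> hit [83/3,106/3], descend [2, 8]
    N2 x:[86/3,36] y:[83/3,100/3] z:[2,20] -> miss, prune
    N8 x:[82/3,107/3] y:[85/3,106/3] z:[22,36] -> hit [85/3,106/3], descend [3, 7]
      N3 x:[31,107/3] y:[30,35] z:[34,36] -> hit [34,35] leaf, test {P8(miss), P14@t=34}
      N7 x:[82/3,30] y:[85/3,106/3] z:[22,32] -> hit [85/3,30] leaf, test {P5(miss), P11(miss), P15(miss)}
  N10 x:[30,124/3] y:[106/3,42] z:[1,32] -> miss, prune

Visited [0, 9, 2, 8, 3, 7, 10]. Tests: 7 box, 2 leaf. Nearest: P14.

== RESULT ==
2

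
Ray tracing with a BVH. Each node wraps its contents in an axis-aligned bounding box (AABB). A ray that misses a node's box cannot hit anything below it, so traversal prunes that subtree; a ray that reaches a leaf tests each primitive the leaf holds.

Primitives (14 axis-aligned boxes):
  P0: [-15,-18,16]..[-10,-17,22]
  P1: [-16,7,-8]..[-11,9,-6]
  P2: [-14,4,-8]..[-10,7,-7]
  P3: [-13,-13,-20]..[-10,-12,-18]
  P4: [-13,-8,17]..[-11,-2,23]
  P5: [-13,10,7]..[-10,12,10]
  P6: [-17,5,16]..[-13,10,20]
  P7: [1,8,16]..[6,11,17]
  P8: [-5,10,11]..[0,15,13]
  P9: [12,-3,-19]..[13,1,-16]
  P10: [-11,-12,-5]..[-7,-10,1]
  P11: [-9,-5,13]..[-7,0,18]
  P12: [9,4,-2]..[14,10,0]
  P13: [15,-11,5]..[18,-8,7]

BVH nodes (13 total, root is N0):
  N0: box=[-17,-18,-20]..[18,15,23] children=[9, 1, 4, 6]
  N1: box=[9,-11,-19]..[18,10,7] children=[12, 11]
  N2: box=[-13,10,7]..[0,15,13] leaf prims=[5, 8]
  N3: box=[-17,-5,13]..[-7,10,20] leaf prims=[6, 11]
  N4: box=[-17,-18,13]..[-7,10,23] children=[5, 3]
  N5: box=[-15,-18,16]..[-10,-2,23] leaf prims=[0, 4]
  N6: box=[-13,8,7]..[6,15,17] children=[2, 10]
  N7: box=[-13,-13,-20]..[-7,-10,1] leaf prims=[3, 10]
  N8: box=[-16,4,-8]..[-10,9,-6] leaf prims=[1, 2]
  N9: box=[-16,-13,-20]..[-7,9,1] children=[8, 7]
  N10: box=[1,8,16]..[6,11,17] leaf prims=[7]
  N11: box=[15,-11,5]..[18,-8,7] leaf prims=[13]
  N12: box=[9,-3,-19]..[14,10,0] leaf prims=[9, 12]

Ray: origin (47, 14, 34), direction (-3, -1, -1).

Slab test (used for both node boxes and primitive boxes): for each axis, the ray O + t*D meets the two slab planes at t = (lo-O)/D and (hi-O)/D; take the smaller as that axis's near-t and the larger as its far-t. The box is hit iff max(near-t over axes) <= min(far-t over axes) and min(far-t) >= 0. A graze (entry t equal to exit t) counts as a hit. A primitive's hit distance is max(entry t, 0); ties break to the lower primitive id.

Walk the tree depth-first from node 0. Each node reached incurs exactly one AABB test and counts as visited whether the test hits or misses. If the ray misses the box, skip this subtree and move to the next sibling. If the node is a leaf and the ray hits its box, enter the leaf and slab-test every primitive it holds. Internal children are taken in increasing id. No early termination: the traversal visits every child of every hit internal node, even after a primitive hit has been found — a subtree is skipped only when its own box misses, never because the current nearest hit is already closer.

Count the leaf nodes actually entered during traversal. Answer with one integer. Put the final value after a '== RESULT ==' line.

Walk:
N0 x:[29/3,64/3] y:[-1,32] z:[11,54] -> hit [11,64/3], descend [1, 4, 6, 9]
  N1 x:[29/3,38/3] y:[4,25] z:[27,53] -> miss, prune
  N4 x:[18,64/3] y:[4,32] z:[11,21] -> hit [18,21], descend [3, 5]
    N3 x:[18,64/3] y:[4,19] z:[14,21] -> hit [18,19] leaf, test {P6(miss), P11@t=18}
    N5 x:[19,62/3] y:[16,32] z:[11,18] -> miss, prune
  N6 x:[41/3,20] y:[-1,6] z:[17,27] -> miss, prune
  N9 x:[18,21] y:[5,27] z:[33,54] -> miss, prune

Summary -> nodes [0, 1, 4, 3, 5, 6, 9]; box-tests=7; leaf-entries=1; first=P11

== RESULT ==
1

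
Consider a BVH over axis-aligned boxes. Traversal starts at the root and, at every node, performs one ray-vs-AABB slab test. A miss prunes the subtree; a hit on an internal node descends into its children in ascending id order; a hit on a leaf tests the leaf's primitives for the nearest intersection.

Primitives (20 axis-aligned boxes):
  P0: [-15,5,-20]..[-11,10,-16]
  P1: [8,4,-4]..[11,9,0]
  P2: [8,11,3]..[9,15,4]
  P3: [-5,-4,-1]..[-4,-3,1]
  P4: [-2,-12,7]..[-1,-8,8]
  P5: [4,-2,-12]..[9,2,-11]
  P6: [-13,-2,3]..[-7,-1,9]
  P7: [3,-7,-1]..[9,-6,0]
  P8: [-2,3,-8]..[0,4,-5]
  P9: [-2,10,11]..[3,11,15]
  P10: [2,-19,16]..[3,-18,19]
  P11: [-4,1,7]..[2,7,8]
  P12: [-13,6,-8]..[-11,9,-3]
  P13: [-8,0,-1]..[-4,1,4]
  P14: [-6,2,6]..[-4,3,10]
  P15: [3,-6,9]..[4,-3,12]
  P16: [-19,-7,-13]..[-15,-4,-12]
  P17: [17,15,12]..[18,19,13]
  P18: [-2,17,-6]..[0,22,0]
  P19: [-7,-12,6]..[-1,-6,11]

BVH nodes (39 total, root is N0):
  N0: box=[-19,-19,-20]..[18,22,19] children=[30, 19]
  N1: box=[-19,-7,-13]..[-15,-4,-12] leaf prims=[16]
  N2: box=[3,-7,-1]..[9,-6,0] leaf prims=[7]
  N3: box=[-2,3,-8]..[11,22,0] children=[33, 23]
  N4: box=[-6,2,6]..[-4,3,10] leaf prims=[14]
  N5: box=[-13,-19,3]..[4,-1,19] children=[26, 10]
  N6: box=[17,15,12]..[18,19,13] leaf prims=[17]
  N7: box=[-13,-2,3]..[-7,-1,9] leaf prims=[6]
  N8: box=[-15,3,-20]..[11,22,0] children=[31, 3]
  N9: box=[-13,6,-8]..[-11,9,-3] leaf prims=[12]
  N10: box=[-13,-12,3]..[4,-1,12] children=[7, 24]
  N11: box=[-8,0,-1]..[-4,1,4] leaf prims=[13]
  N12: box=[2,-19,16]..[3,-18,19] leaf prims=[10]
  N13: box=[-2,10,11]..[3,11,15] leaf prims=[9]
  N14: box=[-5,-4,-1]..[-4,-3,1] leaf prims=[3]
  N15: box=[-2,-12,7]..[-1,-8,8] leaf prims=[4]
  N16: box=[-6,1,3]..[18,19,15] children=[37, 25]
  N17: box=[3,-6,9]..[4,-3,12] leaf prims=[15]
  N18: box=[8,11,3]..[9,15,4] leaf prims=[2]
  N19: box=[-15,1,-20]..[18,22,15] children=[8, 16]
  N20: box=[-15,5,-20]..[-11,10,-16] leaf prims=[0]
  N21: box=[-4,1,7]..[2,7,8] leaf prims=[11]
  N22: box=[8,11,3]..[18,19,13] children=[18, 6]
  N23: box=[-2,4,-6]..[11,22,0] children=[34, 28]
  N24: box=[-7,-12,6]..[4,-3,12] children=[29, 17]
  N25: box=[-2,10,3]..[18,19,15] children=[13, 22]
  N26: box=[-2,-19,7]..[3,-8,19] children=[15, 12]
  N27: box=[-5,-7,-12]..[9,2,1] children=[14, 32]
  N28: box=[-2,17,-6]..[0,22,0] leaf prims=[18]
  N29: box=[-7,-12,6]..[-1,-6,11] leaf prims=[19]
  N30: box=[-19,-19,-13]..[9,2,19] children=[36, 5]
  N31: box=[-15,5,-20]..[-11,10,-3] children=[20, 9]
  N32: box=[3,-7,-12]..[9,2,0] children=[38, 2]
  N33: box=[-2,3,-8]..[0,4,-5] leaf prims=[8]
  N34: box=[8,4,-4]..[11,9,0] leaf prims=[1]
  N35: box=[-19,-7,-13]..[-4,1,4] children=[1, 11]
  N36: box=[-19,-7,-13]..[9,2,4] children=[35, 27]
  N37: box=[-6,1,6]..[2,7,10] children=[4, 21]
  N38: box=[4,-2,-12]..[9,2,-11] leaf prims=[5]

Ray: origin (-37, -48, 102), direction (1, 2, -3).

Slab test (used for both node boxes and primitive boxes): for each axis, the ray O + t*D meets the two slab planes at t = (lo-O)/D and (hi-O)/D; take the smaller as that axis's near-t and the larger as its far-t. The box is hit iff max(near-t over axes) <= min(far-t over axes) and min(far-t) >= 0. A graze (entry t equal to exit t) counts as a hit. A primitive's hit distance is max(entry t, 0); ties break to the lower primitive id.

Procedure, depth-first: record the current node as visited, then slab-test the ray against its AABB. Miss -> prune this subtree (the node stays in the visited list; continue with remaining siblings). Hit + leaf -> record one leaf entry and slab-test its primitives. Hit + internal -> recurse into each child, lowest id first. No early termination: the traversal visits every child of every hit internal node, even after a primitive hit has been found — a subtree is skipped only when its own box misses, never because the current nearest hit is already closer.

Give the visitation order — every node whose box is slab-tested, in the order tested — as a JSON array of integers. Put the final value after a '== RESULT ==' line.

Traverse from the root:
N0 x:[18,55] y:[29/2,35] z:[83/3,122/3] -> hit [83/3,35], descend [19, 30]
  N19 x:[22,55] y:[49/2,35] z:[29,122/3] -> hit [29,35], descend [8, 16]
    N8 x:[22,48] y:[51/2,35] z:[34,122/3] -> hit [34,35], descend [3, 31]
      N3 x:[35,48] y:[51/2,35] z:[34,110/3] -> hit [35,35], descend [23, 33]
        N23 x:[35,48] y:[26,35] z:[34,36] -> hit [35,35], descend [28, 34]
          N28 x:[35,37] y:[65/2,35] z:[34,36] -> hit [35,35] leaf, test {P18@t=35}
          N34 x:[45,48] y:[26,57/2] z:[34,106/3] -> miss, prune
        N33 x:[35,37] y:[51/2,26] z:[107/3,110/3] -> miss, prune
      N31 x:[22,26] y:[53/2,29] z:[35,122/3] -> miss, prune
    N16 x:[31,55] y:[49/2,67/2] z:[29,33] -> hit [31,33], descend [25, 37]
      N25 x:[35,55] y:[29,67/2] z:[29,33] -> miss, prune
      N37 x:[31,39] y:[49/2,55/2] z:[92/3,32] -> miss, prune
  N30 x:[18,46] y:[29/2,25] z:[83/3,115/3] -> miss, prune

Summary -> nodes [0, 19, 8, 3, 23, 28, 34, 33, 31, 16, 25, 37, 30]; box-tests=13; leaf-entries=1; first=P18

== RESULT ==
[0, 19, 8, 3, 23, 28, 34, 33, 31, 16, 25, 37, 30]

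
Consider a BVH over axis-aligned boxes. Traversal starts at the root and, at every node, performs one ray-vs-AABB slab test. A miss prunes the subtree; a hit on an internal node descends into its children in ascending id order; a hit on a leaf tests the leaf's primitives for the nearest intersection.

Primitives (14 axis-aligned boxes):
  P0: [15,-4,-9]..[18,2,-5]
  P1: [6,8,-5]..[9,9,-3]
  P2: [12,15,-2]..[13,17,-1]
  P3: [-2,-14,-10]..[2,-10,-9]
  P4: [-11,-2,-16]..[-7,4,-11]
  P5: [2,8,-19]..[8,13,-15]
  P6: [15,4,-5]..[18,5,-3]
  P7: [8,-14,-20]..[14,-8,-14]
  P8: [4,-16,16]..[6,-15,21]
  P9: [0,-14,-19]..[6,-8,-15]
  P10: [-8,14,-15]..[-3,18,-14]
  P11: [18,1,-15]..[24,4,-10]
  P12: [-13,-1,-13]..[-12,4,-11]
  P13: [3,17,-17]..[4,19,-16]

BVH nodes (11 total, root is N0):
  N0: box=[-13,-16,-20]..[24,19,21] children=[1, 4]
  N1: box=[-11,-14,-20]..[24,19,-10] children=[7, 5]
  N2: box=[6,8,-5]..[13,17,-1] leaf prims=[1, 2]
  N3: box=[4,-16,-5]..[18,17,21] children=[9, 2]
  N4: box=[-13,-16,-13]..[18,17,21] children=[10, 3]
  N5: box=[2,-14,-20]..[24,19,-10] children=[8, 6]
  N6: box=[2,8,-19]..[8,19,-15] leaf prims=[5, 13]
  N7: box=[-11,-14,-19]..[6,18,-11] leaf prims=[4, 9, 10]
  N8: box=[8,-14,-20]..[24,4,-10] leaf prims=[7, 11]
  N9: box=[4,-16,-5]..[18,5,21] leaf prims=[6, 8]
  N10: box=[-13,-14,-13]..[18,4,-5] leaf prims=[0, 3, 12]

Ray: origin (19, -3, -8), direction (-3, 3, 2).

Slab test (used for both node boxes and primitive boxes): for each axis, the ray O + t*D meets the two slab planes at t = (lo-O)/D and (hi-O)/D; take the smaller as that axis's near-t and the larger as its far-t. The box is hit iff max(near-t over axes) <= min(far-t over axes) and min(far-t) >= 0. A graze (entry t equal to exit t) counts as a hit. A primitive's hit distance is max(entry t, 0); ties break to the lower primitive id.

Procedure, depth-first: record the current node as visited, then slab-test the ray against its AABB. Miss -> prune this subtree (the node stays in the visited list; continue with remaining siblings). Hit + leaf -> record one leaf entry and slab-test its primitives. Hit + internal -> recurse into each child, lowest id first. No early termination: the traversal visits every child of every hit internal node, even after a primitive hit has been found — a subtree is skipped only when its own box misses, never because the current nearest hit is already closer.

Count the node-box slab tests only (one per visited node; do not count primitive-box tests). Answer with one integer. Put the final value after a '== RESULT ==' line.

Walk:
N0 x:[-5/3,32/3] y:[-13/3,22/3] z:[-6,29/2] -> hit [-5/3,22/3], descend [1, 4]
  N1 x:[-5/3,10] y:[-11/3,22/3] z:[-6,-1] -> miss, prune
  N4 x:[1/3,32/3] y:[-13/3,20/3] z:[-5/2,29/2] -> hit [1/3,20/3], descend [3, 10]
    N3 x:[1/3,5] y:[-13/3,20/3] z:[3/2,29/2] -> hit [3/2,5], descend [2, 9]
      N2 x:[2,13/3] y:[11/3,20/3] z:[3/2,7/2] -> miss, prune
      N9 x:[1/3,5] y:[-13/3,8/3] z:[3/2,29/2] -> hit [3/2,8/3] leaf, test {P6(miss), P8(miss)}
    N10 x:[1/3,32/3] y:[-11/3,7/3] z:[-5/2,3/2] -> hit [1/3,3/2] leaf, test {P0@t=1/3, P3(miss), P12(miss)}

7 AABB tests over nodes [0, 1, 4, 3, 2, 9, 10]; 2 leaves entered; closest P0.

== RESULT ==
7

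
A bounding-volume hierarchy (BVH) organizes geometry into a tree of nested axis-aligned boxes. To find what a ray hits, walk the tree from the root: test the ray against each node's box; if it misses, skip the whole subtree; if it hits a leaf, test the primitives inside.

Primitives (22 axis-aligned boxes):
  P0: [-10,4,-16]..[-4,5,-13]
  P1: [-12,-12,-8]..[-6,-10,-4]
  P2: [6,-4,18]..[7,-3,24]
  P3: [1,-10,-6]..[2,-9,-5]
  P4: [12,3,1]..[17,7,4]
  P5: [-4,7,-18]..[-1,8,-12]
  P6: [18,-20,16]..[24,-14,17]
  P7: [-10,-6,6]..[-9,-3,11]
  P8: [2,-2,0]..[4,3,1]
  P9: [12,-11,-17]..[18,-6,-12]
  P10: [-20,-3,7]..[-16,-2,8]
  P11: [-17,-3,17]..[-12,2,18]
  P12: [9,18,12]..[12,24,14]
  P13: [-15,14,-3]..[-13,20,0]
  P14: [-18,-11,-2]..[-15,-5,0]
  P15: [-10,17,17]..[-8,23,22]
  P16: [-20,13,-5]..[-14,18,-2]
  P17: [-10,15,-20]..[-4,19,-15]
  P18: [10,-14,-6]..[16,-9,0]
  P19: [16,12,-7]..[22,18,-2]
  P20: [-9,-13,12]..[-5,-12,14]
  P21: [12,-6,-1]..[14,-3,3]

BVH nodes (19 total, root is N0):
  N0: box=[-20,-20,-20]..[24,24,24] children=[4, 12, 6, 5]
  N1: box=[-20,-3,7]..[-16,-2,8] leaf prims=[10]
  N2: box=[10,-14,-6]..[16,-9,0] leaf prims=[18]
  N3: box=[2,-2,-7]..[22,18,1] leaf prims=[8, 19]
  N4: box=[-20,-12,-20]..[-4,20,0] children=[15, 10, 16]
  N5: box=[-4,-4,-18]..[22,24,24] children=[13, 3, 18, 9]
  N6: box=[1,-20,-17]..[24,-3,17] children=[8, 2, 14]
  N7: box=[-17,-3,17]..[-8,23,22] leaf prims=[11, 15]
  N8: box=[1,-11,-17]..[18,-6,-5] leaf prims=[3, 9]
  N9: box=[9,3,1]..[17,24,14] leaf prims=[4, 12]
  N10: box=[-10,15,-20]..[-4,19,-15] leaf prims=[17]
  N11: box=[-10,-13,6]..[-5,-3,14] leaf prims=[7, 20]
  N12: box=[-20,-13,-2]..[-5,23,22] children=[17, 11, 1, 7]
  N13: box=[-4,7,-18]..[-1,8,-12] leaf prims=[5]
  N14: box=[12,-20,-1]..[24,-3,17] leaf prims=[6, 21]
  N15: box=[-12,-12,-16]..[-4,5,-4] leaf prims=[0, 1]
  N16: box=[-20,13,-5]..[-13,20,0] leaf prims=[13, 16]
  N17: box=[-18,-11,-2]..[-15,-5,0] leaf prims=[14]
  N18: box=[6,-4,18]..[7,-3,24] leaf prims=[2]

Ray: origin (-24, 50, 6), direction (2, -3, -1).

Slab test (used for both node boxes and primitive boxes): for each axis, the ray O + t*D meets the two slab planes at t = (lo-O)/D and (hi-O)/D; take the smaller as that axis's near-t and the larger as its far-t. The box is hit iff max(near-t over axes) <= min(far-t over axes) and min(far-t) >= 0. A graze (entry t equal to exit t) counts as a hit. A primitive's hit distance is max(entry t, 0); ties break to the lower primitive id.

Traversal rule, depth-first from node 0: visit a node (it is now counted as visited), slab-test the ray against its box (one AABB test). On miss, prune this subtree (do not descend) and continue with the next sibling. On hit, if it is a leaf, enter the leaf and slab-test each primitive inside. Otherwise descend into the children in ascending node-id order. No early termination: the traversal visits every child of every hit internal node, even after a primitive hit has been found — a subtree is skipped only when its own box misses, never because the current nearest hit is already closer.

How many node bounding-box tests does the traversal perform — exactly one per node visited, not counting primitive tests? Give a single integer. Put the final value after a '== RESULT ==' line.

Traverse from the root:
N0 x:[2,24] y:[26/3,70/3] z:[-18,26] -> hit [26/3,70/3], descend [4, 5, 6, 12]
  N4 x:[2,10] y:[10,62/3] z:[6,26] -> hit [10,10], descend [10, 15, 16]
    N10 x:[7,10] y:[31/3,35/3] z:[21,26] -> miss, prune
    N15 x:[6,10] y:[15,62/3] z:[10,22] -> miss, prune
    N16 x:[2,11/2] y:[10,37/3] z:[6,11] -> miss, prune
  N5 x:[10,23] y:[26/3,18] z:[-18,24] -> hit [10,18], descend [3, 9, 13, 18]
    N3 x:[13,23] y:[32/3,52/3] z:[5,13] -> hit [13,13] leaf, test {P8(miss), P19(miss)}
    N9 x:[33/2,41/2] y:[26/3,47/3] z:[-8,5] -> miss, prune
    N13 x:[10,23/2] y:[14,43/3] z:[18,24] -> miss, prune
    N18 x:[15,31/2] y:[53/3,18] z:[-18,-12] -> miss, prune
  N6 x:[25/2,24] y:[53/3,70/3] z:[-11,23] -> hit [53/3,23], descend [2, 8, 14]
    N2 x:[17,20] y:[59/3,64/3] z:[6,12] -> miss, prune
    N8 x:[25/2,21] y:[56/3,61/3] z:[11,23] -> hit [56/3,61/3] leaf, test {P3(miss), P9@t=56/3}
    N14 x:[18,24] y:[53/3,70/3] z:[-11,7] -> miss, prune
  N12 x:[2,19/2] y:[9,21] z:[-16,8] -> miss, prune

order=[0, 4, 10, 15, 16, 5, 3, 9, 13, 18, 6, 2, 8, 14, 12]  |boxes|=15  |leaves|=2  hit=P9

== RESULT ==
15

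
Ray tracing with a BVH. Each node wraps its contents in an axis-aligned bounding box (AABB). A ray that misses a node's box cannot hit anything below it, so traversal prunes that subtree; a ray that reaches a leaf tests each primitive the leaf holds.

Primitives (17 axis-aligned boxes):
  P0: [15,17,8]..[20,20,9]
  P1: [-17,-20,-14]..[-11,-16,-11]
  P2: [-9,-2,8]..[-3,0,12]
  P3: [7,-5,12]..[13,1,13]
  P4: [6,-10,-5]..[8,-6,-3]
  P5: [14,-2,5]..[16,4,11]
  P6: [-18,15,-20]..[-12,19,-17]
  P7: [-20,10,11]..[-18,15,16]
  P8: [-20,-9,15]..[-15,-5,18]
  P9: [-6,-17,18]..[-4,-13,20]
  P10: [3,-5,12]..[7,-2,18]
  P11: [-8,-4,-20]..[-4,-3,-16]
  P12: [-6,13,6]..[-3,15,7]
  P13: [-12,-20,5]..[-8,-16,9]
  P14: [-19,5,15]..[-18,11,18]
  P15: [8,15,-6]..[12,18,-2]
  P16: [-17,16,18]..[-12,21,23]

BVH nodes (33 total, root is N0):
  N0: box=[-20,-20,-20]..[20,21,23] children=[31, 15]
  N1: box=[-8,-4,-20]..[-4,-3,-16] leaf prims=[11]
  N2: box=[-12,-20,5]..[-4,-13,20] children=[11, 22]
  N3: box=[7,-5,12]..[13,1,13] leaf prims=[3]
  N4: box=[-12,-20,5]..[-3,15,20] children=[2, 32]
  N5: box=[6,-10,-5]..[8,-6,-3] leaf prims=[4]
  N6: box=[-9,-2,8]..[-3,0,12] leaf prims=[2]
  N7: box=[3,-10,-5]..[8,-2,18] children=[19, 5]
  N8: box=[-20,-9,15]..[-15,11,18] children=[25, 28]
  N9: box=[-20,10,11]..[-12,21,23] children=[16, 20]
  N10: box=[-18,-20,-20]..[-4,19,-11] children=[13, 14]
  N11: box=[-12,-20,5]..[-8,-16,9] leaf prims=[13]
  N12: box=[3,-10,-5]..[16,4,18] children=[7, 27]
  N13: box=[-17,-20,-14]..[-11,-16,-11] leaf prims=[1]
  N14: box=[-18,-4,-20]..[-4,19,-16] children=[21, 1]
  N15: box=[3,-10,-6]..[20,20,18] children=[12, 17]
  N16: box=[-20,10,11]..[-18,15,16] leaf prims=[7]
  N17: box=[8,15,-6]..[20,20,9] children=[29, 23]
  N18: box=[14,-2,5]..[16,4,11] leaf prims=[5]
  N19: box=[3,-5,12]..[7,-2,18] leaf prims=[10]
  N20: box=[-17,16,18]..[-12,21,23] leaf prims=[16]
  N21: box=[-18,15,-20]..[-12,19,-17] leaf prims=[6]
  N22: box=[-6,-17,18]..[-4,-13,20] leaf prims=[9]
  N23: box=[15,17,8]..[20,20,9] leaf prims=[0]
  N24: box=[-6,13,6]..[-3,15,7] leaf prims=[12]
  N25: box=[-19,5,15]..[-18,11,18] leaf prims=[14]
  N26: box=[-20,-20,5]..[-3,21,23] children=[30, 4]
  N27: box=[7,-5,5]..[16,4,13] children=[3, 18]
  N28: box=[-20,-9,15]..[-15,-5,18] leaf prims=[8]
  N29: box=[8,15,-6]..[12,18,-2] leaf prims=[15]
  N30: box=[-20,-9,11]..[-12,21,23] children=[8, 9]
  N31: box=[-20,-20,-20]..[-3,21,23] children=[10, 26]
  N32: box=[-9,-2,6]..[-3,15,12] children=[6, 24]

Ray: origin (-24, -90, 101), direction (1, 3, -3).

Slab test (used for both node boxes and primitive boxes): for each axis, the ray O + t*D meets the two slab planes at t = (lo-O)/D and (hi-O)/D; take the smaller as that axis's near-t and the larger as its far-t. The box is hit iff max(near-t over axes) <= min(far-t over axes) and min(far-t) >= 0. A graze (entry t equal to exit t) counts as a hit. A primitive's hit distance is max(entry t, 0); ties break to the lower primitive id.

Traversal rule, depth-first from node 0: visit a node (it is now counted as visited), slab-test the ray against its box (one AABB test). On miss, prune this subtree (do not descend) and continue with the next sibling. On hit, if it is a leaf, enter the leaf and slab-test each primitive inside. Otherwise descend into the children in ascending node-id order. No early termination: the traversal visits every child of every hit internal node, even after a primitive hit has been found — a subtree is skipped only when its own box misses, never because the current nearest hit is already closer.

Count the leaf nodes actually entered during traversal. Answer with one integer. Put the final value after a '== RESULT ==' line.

Traverse from the root:
N0 x:[4,44] y:[70/3,37] z:[26,121/3] -> hit [26,37], descend [15, 31]
  N15 x:[27,44] y:[80/3,110/3] z:[83/3,107/3] -> hit [83/3,107/3], descend [12, 17]
    N12 x:[27,40] y:[80/3,94/3] z:[83/3,106/3] -> hit [83/3,94/3], descend [7, 27]
      N7 x:[27,32] y:[80/3,88/3] z:[83/3,106/3] -> hit [83/3,88/3], descend [5, 19]
        N5 x:[30,32] y:[80/3,28] z:[104/3,106/3] -> miss, prune
        N19 x:[27,31] y:[85/3,88/3] z:[83/3,89/3] -> hit [85/3,88/3] leaf, test {P10@t=85/3}
      N27 x:[31,40] y:[85/3,94/3] z:[88/3,32] -> hit [31,94/3], descend [3, 18]
        N3 x:[31,37] y:[85/3,91/3] z:[88/3,89/3] -> miss, prune
        N18 x:[38,40] y:[88/3,94/3] z:[30,32] -> miss, prune
    N17 x:[32,44] y:[35,110/3] z:[92/3,107/3] -> hit [35,107/3], descend [23, 29]
      N23 x:[39,44] y:[107/3,110/3] z:[92/3,31] -> miss, prune
      N29 x:[32,36] y:[35,36] z:[103/3,107/3] -> hit [35,107/3] leaf, test {P15@t=35}
  N31 x:[4,21] y:[70/3,37] z:[26,121/3] -> miss, prune

Visited [0, 15, 12, 7, 5, 19, 27, 3, 18, 17, 23, 29, 31]. Tests: 13 box, 2 leaf. Nearest: P10.

== RESULT ==
2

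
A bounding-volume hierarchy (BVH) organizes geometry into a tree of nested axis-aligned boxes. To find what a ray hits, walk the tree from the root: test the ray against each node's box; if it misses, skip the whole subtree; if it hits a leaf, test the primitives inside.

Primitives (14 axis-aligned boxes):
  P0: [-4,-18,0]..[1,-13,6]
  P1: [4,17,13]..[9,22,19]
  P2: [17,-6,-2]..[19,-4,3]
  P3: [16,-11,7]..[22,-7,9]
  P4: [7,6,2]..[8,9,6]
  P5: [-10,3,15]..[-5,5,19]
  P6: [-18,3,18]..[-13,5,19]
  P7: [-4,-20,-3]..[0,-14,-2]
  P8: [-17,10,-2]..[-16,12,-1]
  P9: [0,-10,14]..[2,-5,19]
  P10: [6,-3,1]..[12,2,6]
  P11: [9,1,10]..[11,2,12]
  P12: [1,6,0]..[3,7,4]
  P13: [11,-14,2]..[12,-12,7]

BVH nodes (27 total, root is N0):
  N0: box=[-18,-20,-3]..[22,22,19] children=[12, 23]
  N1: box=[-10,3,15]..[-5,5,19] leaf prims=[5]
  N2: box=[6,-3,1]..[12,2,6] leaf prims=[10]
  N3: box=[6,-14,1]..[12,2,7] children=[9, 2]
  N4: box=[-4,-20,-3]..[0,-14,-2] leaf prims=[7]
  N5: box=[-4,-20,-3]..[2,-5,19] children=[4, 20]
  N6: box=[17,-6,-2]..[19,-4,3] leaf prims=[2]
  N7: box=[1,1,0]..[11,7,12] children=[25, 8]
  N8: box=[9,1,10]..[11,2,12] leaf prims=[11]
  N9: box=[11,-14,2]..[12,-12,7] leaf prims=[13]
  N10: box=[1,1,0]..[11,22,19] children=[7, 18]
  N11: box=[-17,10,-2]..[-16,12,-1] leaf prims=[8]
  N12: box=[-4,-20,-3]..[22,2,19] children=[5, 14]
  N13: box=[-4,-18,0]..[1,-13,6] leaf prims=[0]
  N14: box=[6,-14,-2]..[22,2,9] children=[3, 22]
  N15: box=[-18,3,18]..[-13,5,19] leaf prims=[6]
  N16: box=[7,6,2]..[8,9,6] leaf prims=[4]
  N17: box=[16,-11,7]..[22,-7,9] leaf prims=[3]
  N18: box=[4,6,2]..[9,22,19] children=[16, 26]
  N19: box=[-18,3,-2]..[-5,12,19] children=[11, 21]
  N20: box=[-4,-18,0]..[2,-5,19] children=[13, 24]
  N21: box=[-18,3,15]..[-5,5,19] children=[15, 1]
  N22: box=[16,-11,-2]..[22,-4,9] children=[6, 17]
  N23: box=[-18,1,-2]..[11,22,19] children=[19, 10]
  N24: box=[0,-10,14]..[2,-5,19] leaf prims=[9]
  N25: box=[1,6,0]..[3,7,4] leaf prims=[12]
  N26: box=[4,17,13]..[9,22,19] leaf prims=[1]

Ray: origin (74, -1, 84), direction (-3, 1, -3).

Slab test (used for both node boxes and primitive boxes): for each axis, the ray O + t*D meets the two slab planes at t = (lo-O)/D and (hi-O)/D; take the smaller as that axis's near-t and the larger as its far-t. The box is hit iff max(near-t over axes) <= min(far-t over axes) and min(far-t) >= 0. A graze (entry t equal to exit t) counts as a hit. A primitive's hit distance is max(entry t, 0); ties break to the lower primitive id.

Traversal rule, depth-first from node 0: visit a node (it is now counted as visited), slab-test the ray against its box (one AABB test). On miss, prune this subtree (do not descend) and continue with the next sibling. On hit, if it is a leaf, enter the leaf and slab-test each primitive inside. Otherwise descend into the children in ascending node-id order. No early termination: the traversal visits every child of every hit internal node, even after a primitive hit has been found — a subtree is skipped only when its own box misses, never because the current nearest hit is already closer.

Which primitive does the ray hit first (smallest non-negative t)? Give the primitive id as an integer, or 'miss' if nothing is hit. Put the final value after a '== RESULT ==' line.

Traverse from the root:
N0 x:[52/3,92/3] y:[-19,23] z:[65/3,29] -> hit [65/3,23], descend [12, 23]
  N12 x:[52/3,26] y:[-19,3] z:[65/3,29] -> miss, prune
  N23 x:[21,92/3] y:[2,23] z:[65/3,86/3] -> hit [65/3,23], descend [10, 19]
    N10 x:[21,73/3] y:[2,23] z:[65/3,28] -> hit [65/3,23], descend [7, 18]
      N7 x:[21,73/3] y:[2,8] z:[24,28] -> miss, prune
      N18 x:[65/3,70/3] y:[7,23] z:[65/3,82/3] -> hit [65/3,23], descend [16, 26]
        N16 x:[22,67/3] y:[7,10] z:[26,82/3] -> miss, prune
        N26 x:[65/3,70/3] y:[18,23] z:[65/3,71/3] -> hit [65/3,23] leaf, test {P1@t=65/3}
    N19 x:[79/3,92/3] y:[4,13] z:[65/3,86/3] -> miss, prune

Visited [0, 12, 23, 10, 7, 18, 16, 26, 19]. Tests: 9 box, 1 leaf. Nearest: P1.

== RESULT ==
1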